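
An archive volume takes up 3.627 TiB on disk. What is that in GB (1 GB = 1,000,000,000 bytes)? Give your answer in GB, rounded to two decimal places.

3,987.93 GB

3.627 TiB = 3.627 × 2^40 bytes = 3,987,928,673,943.552 bytes
1 GB = 1,000,000,000 bytes
3,987,928,673,943.552 / 1,000,000,000 = 3,987.93 GB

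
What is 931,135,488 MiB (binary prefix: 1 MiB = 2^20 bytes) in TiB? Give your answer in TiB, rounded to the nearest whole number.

888 TiB

931,135,488 MiB × 1,048,576 bytes/MiB = 976,366,325,465,088 bytes
1 TiB = 1,099,511,627,776 bytes
976,366,325,465,088 / 1,099,511,627,776 = 888 TiB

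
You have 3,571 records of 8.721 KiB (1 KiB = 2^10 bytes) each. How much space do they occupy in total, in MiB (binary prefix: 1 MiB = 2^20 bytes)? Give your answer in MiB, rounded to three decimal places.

Total = 3,571 × 8.721 KiB = 31142.691 KiB
= 31142.691 × 1,024 bytes = 31,890,115.584 bytes
1 MiB = 1,048,576 bytes
31,890,115.584 / 1,048,576 = 30.413 MiB

30.413 MiB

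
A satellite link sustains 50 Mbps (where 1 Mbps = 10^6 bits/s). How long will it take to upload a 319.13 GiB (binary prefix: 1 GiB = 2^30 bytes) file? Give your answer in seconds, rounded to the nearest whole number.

319.13 GiB = 342,663,228,293.12 bytes = 2,741,305,826,344.96 bits
50 Mbps = 50,000,000 bits/s
time = 2,741,305,826,344.96 / 50,000,000 = 54,826 s

54,826 seconds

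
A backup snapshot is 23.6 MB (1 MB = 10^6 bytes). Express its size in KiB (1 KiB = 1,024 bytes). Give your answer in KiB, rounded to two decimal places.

23.6 MB × 1,000,000 bytes/MB = 23,600,000 bytes
1 KiB = 2^10 bytes = 1,024 bytes
23,600,000 / 1,024 = 23,046.88 KiB

23,046.88 KiB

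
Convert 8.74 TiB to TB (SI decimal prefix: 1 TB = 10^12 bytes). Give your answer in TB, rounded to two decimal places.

8.74 TiB = 8.74 × 2^40 bytes = 9,609,731,626,762.24 bytes
1 TB = 10^12 bytes = 1,000,000,000,000 bytes
9,609,731,626,762.24 / 1,000,000,000,000 = 9.61 TB

9.61 TB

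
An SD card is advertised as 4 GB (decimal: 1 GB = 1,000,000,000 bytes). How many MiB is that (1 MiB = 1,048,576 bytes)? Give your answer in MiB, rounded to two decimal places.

3,814.70 MiB

4 GB × 1,000,000,000 bytes/GB = 4,000,000,000 bytes
1 MiB = 1,048,576 bytes
4,000,000,000 / 1,048,576 = 3,814.70 MiB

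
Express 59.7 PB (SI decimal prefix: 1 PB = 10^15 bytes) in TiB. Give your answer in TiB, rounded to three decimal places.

54,296.834 TiB

59.7 PB = 59.7 × 10^15 bytes = 59,700,000,000,000,000 bytes
1 TiB = 1,099,511,627,776 bytes
59,700,000,000,000,000 / 1,099,511,627,776 = 54,296.834 TiB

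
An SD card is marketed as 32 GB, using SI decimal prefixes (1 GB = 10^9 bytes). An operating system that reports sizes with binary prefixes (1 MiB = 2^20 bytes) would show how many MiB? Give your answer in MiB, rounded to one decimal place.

32 GB × 1,000,000,000 bytes/GB = 32,000,000,000 bytes
1 MiB = 1,048,576 bytes
32,000,000,000 / 1,048,576 = 30,517.6 MiB

30,517.6 MiB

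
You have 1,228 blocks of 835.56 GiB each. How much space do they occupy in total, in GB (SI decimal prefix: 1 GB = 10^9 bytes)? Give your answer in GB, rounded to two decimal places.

Total = 1,228 × 835.56 GiB = 1026067.68 GiB
= 1026067.68 × 1,073,741,824 bytes = 1,101,731,782,270,648.32 bytes
1 GB = 1,000,000,000 bytes
1,101,731,782,270,648.32 / 1,000,000,000 = 1,101,731.78 GB

1,101,731.78 GB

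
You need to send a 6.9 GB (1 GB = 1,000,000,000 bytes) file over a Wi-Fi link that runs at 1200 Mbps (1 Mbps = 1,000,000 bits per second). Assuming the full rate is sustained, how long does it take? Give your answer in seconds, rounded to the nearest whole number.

46 seconds

6.9 GB = 6,900,000,000 bytes = 55,200,000,000 bits
1200 Mbps = 1,200,000,000 bits/s
time = 55,200,000,000 / 1,200,000,000 = 46 s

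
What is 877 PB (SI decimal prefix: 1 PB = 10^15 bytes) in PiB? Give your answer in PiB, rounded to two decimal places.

778.93 PiB

877 PB × 1,000,000,000,000,000 bytes/PB = 877,000,000,000,000,000 bytes
1 PiB = 1,125,899,906,842,624 bytes
877,000,000,000,000,000 / 1,125,899,906,842,624 = 778.93 PiB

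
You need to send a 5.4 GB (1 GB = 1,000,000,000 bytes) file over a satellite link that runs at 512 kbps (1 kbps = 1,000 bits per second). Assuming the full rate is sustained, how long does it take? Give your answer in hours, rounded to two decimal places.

5.4 GB = 5,400,000,000 bytes = 43,200,000,000 bits
512 kbps = 512,000 bits/s
time = 43,200,000,000 / 512,000 = 84,375.0000 s
84,375.0000 s / 3600 = 23.44 hours

23.44 hours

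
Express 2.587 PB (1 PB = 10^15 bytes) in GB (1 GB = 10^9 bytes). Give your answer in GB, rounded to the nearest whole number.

2,587,000 GB

2.587 PB = 2.587 × 10^15 bytes = 2,587,000,000,000,000 bytes
1 GB = 1,000,000,000 bytes
2,587,000,000,000,000 / 1,000,000,000 = 2,587,000 GB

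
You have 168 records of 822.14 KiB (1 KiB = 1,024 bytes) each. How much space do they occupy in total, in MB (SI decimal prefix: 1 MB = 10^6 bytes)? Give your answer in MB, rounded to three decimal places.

Total = 168 × 822.14 KiB = 138119.52 KiB
= 138119.52 × 1,024 bytes = 141,434,388.48 bytes
1 MB = 1,000,000 bytes
141,434,388.48 / 1,000,000 = 141.434 MB

141.434 MB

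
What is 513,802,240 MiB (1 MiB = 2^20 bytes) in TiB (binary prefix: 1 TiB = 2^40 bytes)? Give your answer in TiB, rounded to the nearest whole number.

513,802,240 MiB = 513,802,240 × 2^20 bytes = 538,760,697,610,240 bytes
1 TiB = 1,099,511,627,776 bytes
538,760,697,610,240 / 1,099,511,627,776 = 490 TiB

490 TiB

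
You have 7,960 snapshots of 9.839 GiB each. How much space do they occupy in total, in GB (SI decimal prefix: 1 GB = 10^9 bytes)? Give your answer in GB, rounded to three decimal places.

84,093.785 GB

Total = 7,960 × 9.839 GiB = 78318.44 GiB
= 78318.44 × 1,073,741,824 bytes = 84,093,784,618,434.56 bytes
1 GB = 1,000,000,000 bytes
84,093,784,618,434.56 / 1,000,000,000 = 84,093.785 GB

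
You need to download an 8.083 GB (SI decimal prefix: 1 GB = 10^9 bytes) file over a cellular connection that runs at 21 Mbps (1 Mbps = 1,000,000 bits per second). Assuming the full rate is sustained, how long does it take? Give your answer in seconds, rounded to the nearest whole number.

3,079 seconds

8.083 GB = 8,083,000,000 bytes = 64,664,000,000 bits
21 Mbps = 21,000,000 bits/s
time = 64,664,000,000 / 21,000,000 = 3,079 s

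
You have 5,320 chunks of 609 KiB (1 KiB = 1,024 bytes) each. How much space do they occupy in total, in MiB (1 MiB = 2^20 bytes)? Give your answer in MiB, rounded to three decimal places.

3,163.945 MiB

Total = 5,320 × 609 KiB = 3,239,880 KiB
= 3,239,880 × 1,024 bytes = 3,317,637,120 bytes
1 MiB = 1,048,576 bytes
3,317,637,120 / 1,048,576 = 3,163.945 MiB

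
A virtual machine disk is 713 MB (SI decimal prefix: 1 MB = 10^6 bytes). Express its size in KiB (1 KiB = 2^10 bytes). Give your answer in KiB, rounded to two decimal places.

713 MB × 1,000,000 bytes/MB = 713,000,000 bytes
1 KiB = 1,024 bytes
713,000,000 / 1,024 = 696,289.06 KiB

696,289.06 KiB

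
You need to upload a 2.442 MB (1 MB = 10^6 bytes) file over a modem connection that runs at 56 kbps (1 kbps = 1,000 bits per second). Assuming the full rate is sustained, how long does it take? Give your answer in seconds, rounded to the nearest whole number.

349 seconds

2.442 MB = 2,442,000 bytes = 19,536,000 bits
56 kbps = 56,000 bits/s
time = 19,536,000 / 56,000 = 349 s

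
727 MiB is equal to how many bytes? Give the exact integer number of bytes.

762,314,752 bytes

727 × 1,048,576 = 762,314,752 bytes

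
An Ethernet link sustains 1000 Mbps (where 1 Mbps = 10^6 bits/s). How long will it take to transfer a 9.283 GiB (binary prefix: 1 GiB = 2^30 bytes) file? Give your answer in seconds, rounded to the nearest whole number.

80 seconds

9.283 GiB = 9,967,545,352.192 bytes = 79,740,362,817.536 bits
1000 Mbps = 1,000,000,000 bits/s
time = 79,740,362,817.536 / 1,000,000,000 = 80 s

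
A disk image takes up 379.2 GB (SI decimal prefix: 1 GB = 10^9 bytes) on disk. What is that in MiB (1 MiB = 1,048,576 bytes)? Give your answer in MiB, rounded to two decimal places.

379.2 GB × 1,000,000,000 bytes/GB = 379,200,000,000 bytes
1 MiB = 1,048,576 bytes
379,200,000,000 / 1,048,576 = 361,633.30 MiB

361,633.30 MiB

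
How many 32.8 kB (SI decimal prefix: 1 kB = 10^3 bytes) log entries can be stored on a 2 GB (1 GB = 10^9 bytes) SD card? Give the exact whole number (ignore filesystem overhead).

60,975

Capacity: 2 GB = 2,000,000,000 bytes
Per item: 32.8 kB = 32,800 bytes
⌊2,000,000,000 / 32,800⌋ = 60,975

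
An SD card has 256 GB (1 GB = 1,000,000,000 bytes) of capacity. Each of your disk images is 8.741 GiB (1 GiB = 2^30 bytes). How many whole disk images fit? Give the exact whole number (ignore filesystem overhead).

Capacity: 256 GB = 256,000,000,000 bytes
Per item: 8.741 GiB = 9,385,577,283.584 bytes
⌊256,000,000,000 / 9,385,577,283.584⌋ = 27

27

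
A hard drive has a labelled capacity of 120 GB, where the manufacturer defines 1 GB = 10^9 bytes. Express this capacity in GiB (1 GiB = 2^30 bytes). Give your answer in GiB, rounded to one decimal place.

111.8 GiB

120 GB × 1,000,000,000 bytes/GB = 120,000,000,000 bytes
1 GiB = 1,073,741,824 bytes
120,000,000,000 / 1,073,741,824 = 111.8 GiB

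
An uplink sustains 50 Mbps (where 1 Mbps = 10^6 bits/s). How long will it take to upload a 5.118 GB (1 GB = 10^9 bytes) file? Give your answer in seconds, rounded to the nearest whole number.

5.118 GB = 5,118,000,000 bytes = 40,944,000,000 bits
50 Mbps = 50,000,000 bits/s
time = 40,944,000,000 / 50,000,000 = 819 s

819 seconds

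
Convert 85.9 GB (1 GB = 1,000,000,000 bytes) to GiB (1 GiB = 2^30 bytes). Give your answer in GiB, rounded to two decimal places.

85.9 GB = 85.9 × 10^9 bytes = 85,900,000,000 bytes
1 GiB = 1,073,741,824 bytes
85,900,000,000 / 1,073,741,824 = 80.00 GiB

80.00 GiB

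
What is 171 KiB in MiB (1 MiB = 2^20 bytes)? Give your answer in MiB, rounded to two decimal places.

171 KiB = 171 × 2^10 bytes = 175,104 bytes
1 MiB = 1,048,576 bytes
175,104 / 1,048,576 = 0.17 MiB

0.17 MiB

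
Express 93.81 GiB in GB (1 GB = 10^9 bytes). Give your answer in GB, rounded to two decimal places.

100.73 GB

93.81 GiB × 1,073,741,824 bytes/GiB = 100,727,720,509.44 bytes
1 GB = 1,000,000,000 bytes
100,727,720,509.44 / 1,000,000,000 = 100.73 GB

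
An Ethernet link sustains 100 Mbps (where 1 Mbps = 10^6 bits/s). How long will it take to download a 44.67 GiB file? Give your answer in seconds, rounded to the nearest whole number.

44.67 GiB = 47,964,047,278.08 bytes = 383,712,378,224.64 bits
100 Mbps = 100,000,000 bits/s
time = 383,712,378,224.64 / 100,000,000 = 3,837 s

3,837 seconds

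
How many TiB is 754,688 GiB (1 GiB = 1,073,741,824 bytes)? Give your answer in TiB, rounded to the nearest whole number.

737 TiB

754,688 GiB = 754,688 × 2^30 bytes = 810,340,069,670,912 bytes
1 TiB = 2^40 bytes = 1,099,511,627,776 bytes
810,340,069,670,912 / 1,099,511,627,776 = 737 TiB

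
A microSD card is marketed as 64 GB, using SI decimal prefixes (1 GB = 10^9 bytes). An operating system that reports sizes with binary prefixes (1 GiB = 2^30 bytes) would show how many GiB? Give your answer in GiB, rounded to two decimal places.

59.60 GiB

64 GB = 64 × 10^9 bytes = 64,000,000,000 bytes
1 GiB = 1,073,741,824 bytes
64,000,000,000 / 1,073,741,824 = 59.60 GiB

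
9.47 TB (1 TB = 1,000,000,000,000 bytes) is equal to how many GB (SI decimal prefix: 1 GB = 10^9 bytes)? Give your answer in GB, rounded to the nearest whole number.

9.47 TB × 1,000,000,000,000 bytes/TB = 9,470,000,000,000 bytes
1 GB = 10^9 bytes = 1,000,000,000 bytes
9,470,000,000,000 / 1,000,000,000 = 9,470 GB

9,470 GB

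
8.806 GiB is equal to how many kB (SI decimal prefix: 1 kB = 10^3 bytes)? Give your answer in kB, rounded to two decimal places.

8.806 GiB = 8.806 × 2^30 bytes = 9,455,370,502.144 bytes
1 kB = 1,000 bytes
9,455,370,502.144 / 1,000 = 9,455,370.50 kB

9,455,370.50 kB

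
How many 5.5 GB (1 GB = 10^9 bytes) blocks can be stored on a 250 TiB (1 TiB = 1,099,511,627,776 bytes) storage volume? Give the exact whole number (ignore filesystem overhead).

Capacity: 250 TiB = 274,877,906,944,000 bytes
Per item: 5.5 GB = 5,500,000,000 bytes
⌊274,877,906,944,000 / 5,500,000,000⌋ = 49,977

49,977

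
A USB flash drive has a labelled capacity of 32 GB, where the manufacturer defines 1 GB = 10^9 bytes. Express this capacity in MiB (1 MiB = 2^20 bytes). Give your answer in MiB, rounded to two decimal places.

32 GB × 1,000,000,000 bytes/GB = 32,000,000,000 bytes
1 MiB = 2^20 bytes = 1,048,576 bytes
32,000,000,000 / 1,048,576 = 30,517.58 MiB

30,517.58 MiB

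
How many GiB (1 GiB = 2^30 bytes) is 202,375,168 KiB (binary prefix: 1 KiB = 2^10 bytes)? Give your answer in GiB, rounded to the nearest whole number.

202,375,168 KiB = 202,375,168 × 2^10 bytes = 207,232,172,032 bytes
1 GiB = 2^30 bytes = 1,073,741,824 bytes
207,232,172,032 / 1,073,741,824 = 193 GiB

193 GiB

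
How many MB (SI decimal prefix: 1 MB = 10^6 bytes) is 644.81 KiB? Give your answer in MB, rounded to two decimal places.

0.66 MB

644.81 KiB = 644.81 × 2^10 bytes = 660,285.44 bytes
1 MB = 1,000,000 bytes
660,285.44 / 1,000,000 = 0.66 MB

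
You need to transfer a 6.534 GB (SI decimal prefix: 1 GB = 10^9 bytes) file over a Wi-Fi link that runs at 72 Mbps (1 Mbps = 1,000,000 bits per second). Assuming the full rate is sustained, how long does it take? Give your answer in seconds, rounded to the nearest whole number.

6.534 GB = 6,534,000,000 bytes = 52,272,000,000 bits
72 Mbps = 72,000,000 bits/s
time = 52,272,000,000 / 72,000,000 = 726 s

726 seconds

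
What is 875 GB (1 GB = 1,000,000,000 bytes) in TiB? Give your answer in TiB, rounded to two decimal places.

875 GB = 875 × 10^9 bytes = 875,000,000,000 bytes
1 TiB = 1,099,511,627,776 bytes
875,000,000,000 / 1,099,511,627,776 = 0.80 TiB

0.80 TiB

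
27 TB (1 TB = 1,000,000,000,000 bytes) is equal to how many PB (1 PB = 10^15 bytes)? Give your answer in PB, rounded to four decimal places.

27 TB = 27 × 10^12 bytes = 27,000,000,000,000 bytes
1 PB = 10^15 bytes = 1,000,000,000,000,000 bytes
27,000,000,000,000 / 1,000,000,000,000,000 = 0.0270 PB

0.0270 PB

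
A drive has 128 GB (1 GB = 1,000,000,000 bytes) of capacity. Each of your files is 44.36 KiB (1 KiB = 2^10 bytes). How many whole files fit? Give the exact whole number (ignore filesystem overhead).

Capacity: 128 GB = 128,000,000,000 bytes
Per item: 44.36 KiB = 45,424.64 bytes
⌊128,000,000,000 / 45,424.64⌋ = 2,817,853

2,817,853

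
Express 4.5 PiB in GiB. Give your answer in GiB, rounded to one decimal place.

4.5 PiB = 4.5 × 2^50 bytes = 5,066,549,580,791,808 bytes
1 GiB = 2^30 bytes = 1,073,741,824 bytes
5,066,549,580,791,808 / 1,073,741,824 = 4,718,592.0 GiB

4,718,592.0 GiB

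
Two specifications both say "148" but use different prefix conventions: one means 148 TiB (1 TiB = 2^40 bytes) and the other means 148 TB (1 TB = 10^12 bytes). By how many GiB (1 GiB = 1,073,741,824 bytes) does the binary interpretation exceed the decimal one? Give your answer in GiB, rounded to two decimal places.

148 TiB = 148 × 1,099,511,627,776 = 162,727,720,910,848 bytes
148 TB = 148 × 1,000,000,000,000 = 148,000,000,000,000 bytes
difference = 14,727,720,910,848 bytes
14,727,720,910,848 / 1,073,741,824 = 13,716.26 GiB

13,716.26 GiB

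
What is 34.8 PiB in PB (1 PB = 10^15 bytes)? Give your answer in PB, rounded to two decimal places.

39.18 PB

34.8 PiB × 1,125,899,906,842,624 bytes/PiB = 39,181,316,758,123,315.2 bytes
1 PB = 1,000,000,000,000,000 bytes
39,181,316,758,123,315.2 / 1,000,000,000,000,000 = 39.18 PB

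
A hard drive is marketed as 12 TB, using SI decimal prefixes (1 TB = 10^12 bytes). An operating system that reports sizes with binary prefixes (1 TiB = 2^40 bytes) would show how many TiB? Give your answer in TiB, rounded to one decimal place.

12 TB × 1,000,000,000,000 bytes/TB = 12,000,000,000,000 bytes
1 TiB = 1,099,511,627,776 bytes
12,000,000,000,000 / 1,099,511,627,776 = 10.9 TiB

10.9 TiB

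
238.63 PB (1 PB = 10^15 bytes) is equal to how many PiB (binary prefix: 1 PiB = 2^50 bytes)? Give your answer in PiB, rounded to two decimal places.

238.63 PB × 1,000,000,000,000,000 bytes/PB = 238,630,000,000,000,000 bytes
1 PiB = 2^50 bytes = 1,125,899,906,842,624 bytes
238,630,000,000,000,000 / 1,125,899,906,842,624 = 211.95 PiB

211.95 PiB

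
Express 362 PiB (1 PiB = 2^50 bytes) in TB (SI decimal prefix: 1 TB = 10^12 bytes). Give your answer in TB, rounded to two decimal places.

362 PiB × 1,125,899,906,842,624 bytes/PiB = 407,575,766,277,029,888 bytes
1 TB = 1,000,000,000,000 bytes
407,575,766,277,029,888 / 1,000,000,000,000 = 407,575.77 TB

407,575.77 TB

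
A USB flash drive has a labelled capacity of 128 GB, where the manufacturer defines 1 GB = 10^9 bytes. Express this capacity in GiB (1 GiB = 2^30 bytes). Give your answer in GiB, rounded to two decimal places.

119.21 GiB

128 GB × 1,000,000,000 bytes/GB = 128,000,000,000 bytes
1 GiB = 2^30 bytes = 1,073,741,824 bytes
128,000,000,000 / 1,073,741,824 = 119.21 GiB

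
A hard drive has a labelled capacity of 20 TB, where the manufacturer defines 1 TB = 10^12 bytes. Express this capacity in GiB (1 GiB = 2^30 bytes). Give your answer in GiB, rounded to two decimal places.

18,626.45 GiB

20 TB = 20 × 10^12 bytes = 20,000,000,000,000 bytes
1 GiB = 1,073,741,824 bytes
20,000,000,000,000 / 1,073,741,824 = 18,626.45 GiB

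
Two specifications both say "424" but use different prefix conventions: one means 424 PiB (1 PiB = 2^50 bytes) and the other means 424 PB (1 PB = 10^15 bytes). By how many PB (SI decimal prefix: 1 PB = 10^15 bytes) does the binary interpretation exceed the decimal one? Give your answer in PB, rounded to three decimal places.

424 PiB = 424 × 1,125,899,906,842,624 = 477,381,560,501,272,576 bytes
424 PB = 424 × 1,000,000,000,000,000 = 424,000,000,000,000,000 bytes
difference = 53,381,560,501,272,576 bytes
53,381,560,501,272,576 / 1,000,000,000,000,000 = 53.382 PB

53.382 PB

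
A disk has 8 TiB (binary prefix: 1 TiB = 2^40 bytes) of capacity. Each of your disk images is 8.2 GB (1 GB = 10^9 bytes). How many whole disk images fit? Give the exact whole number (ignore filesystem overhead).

Capacity: 8 TiB = 8,796,093,022,208 bytes
Per item: 8.2 GB = 8,200,000,000 bytes
⌊8,796,093,022,208 / 8,200,000,000⌋ = 1,072

1,072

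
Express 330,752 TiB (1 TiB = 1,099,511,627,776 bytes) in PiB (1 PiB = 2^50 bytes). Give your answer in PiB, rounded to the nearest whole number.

323 PiB

330,752 TiB × 1,099,511,627,776 bytes/TiB = 363,665,669,910,167,552 bytes
1 PiB = 2^50 bytes = 1,125,899,906,842,624 bytes
363,665,669,910,167,552 / 1,125,899,906,842,624 = 323 PiB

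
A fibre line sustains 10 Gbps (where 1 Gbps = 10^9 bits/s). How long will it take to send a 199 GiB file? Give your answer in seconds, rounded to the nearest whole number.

199 GiB = 213,674,622,976 bytes = 1,709,396,983,808 bits
10 Gbps = 10,000,000,000 bits/s
time = 1,709,396,983,808 / 10,000,000,000 = 171 s

171 seconds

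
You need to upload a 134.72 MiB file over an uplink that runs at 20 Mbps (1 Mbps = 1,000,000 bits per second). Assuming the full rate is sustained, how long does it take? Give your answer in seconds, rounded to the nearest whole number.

134.72 MiB = 141,264,158.72 bytes = 1,130,113,269.76 bits
20 Mbps = 20,000,000 bits/s
time = 1,130,113,269.76 / 20,000,000 = 57 s

57 seconds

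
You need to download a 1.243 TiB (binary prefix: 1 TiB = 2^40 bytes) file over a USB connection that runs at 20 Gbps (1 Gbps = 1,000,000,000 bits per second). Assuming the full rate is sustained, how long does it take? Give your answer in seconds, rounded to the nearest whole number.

1.243 TiB = 1,366,692,953,325.568 bytes = 10,933,543,626,604.544 bits
20 Gbps = 20,000,000,000 bits/s
time = 10,933,543,626,604.544 / 20,000,000,000 = 547 s

547 seconds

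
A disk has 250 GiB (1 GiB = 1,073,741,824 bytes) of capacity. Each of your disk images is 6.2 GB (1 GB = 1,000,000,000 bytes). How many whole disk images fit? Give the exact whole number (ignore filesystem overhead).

Capacity: 250 GiB = 268,435,456,000 bytes
Per item: 6.2 GB = 6,200,000,000 bytes
⌊268,435,456,000 / 6,200,000,000⌋ = 43

43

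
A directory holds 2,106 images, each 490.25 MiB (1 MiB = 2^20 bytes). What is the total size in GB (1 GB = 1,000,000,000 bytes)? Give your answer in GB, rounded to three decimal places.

Total = 2,106 × 490.25 MiB = 1032466.5 MiB
= 1032466.5 × 1,048,576 bytes = 1,082,619,592,704 bytes
1 GB = 1,000,000,000 bytes
1,082,619,592,704 / 1,000,000,000 = 1,082.620 GB

1,082.620 GB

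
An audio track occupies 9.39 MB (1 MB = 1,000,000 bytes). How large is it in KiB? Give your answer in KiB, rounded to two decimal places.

9,169.92 KiB

9.39 MB = 9.39 × 10^6 bytes = 9,390,000 bytes
1 KiB = 2^10 bytes = 1,024 bytes
9,390,000 / 1,024 = 9,169.92 KiB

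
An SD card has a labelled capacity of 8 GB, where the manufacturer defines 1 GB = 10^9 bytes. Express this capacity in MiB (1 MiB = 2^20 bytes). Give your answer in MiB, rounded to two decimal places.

8 GB × 1,000,000,000 bytes/GB = 8,000,000,000 bytes
1 MiB = 1,048,576 bytes
8,000,000,000 / 1,048,576 = 7,629.39 MiB

7,629.39 MiB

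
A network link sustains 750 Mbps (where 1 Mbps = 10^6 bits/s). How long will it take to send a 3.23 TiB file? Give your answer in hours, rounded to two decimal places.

3.23 TiB = 3,551,422,557,716.48 bytes = 28,411,380,461,731.84 bits
750 Mbps = 750,000,000 bits/s
time = 28,411,380,461,731.84 / 750,000,000 = 37,881.8406 s
37,881.8406 s / 3600 = 10.52 hours

10.52 hours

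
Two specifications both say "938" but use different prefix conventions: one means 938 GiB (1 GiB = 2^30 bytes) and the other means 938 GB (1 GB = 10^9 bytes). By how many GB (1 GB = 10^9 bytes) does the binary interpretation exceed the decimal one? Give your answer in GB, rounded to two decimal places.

69.17 GB

938 GiB = 938 × 1,073,741,824 = 1,007,169,830,912 bytes
938 GB = 938 × 1,000,000,000 = 938,000,000,000 bytes
difference = 69,169,830,912 bytes
69,169,830,912 / 1,000,000,000 = 69.17 GB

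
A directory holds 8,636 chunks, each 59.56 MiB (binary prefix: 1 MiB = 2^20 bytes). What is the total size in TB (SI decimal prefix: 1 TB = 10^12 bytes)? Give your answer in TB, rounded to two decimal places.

Total = 8,636 × 59.56 MiB = 514360.16 MiB
= 514360.16 × 1,048,576 bytes = 539,345,719,132.16 bytes
1 TB = 1,000,000,000,000 bytes
539,345,719,132.16 / 1,000,000,000,000 = 0.54 TB

0.54 TB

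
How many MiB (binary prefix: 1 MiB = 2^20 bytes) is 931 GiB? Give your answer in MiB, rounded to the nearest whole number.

953,344 MiB

931 GiB × 1,073,741,824 bytes/GiB = 999,653,638,144 bytes
1 MiB = 2^20 bytes = 1,048,576 bytes
999,653,638,144 / 1,048,576 = 953,344 MiB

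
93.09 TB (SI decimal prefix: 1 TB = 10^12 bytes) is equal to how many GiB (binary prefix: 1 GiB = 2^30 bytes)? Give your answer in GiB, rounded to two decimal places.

86,696.82 GiB

93.09 TB × 1,000,000,000,000 bytes/TB = 93,090,000,000,000 bytes
1 GiB = 1,073,741,824 bytes
93,090,000,000,000 / 1,073,741,824 = 86,696.82 GiB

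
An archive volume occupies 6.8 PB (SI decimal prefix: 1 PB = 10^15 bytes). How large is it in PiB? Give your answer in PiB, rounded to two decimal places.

6.8 PB × 1,000,000,000,000,000 bytes/PB = 6,800,000,000,000,000 bytes
1 PiB = 2^50 bytes = 1,125,899,906,842,624 bytes
6,800,000,000,000,000 / 1,125,899,906,842,624 = 6.04 PiB

6.04 PiB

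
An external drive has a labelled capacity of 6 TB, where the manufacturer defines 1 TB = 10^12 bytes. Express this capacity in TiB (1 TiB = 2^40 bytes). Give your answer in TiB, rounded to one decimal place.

5.5 TiB

6 TB = 6 × 10^12 bytes = 6,000,000,000,000 bytes
1 TiB = 2^40 bytes = 1,099,511,627,776 bytes
6,000,000,000,000 / 1,099,511,627,776 = 5.5 TiB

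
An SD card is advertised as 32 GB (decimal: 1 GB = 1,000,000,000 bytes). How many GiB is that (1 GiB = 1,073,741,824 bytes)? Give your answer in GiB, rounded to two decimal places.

32 GB = 32 × 10^9 bytes = 32,000,000,000 bytes
1 GiB = 1,073,741,824 bytes
32,000,000,000 / 1,073,741,824 = 29.80 GiB

29.80 GiB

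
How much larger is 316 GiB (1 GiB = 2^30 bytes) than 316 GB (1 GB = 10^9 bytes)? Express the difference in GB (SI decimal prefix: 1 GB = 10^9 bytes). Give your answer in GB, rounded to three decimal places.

316 GiB = 316 × 1,073,741,824 = 339,302,416,384 bytes
316 GB = 316 × 1,000,000,000 = 316,000,000,000 bytes
difference = 23,302,416,384 bytes
23,302,416,384 / 1,000,000,000 = 23.302 GB

23.302 GB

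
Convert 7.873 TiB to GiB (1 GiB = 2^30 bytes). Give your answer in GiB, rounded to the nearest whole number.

7.873 TiB × 1,099,511,627,776 bytes/TiB = 8,656,455,045,480.448 bytes
1 GiB = 2^30 bytes = 1,073,741,824 bytes
8,656,455,045,480.448 / 1,073,741,824 = 8,062 GiB

8,062 GiB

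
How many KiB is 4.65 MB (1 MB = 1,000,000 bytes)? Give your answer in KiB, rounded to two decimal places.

4,541.02 KiB

4.65 MB = 4.65 × 10^6 bytes = 4,650,000 bytes
1 KiB = 2^10 bytes = 1,024 bytes
4,650,000 / 1,024 = 4,541.02 KiB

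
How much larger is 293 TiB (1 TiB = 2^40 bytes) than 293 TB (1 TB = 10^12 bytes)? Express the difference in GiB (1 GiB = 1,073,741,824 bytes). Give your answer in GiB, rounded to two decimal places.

293 TiB = 293 × 1,099,511,627,776 = 322,156,906,938,368 bytes
293 TB = 293 × 1,000,000,000,000 = 293,000,000,000,000 bytes
difference = 29,156,906,938,368 bytes
29,156,906,938,368 / 1,073,741,824 = 27,154.49 GiB

27,154.49 GiB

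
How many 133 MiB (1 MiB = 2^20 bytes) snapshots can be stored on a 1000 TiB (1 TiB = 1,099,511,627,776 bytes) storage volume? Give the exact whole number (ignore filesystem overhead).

7,884,030

Capacity: 1000 TiB = 1,099,511,627,776,000 bytes
Per item: 133 MiB = 139,460,608 bytes
⌊1,099,511,627,776,000 / 139,460,608⌋ = 7,884,030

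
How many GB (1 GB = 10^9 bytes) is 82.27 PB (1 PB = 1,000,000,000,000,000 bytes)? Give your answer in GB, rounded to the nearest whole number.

82,270,000 GB

82.27 PB = 82.27 × 10^15 bytes = 82,270,000,000,000,000 bytes
1 GB = 10^9 bytes = 1,000,000,000 bytes
82,270,000,000,000,000 / 1,000,000,000 = 82,270,000 GB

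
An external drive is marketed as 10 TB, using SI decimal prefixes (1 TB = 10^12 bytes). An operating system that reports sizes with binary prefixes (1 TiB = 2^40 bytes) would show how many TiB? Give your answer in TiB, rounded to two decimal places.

9.09 TiB

10 TB × 1,000,000,000,000 bytes/TB = 10,000,000,000,000 bytes
1 TiB = 2^40 bytes = 1,099,511,627,776 bytes
10,000,000,000,000 / 1,099,511,627,776 = 9.09 TiB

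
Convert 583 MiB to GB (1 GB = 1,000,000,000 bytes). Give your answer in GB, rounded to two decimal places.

0.61 GB

583 MiB = 583 × 2^20 bytes = 611,319,808 bytes
1 GB = 1,000,000,000 bytes
611,319,808 / 1,000,000,000 = 0.61 GB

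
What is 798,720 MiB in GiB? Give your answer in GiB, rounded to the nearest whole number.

780 GiB

798,720 MiB × 1,048,576 bytes/MiB = 837,518,622,720 bytes
1 GiB = 2^30 bytes = 1,073,741,824 bytes
837,518,622,720 / 1,073,741,824 = 780 GiB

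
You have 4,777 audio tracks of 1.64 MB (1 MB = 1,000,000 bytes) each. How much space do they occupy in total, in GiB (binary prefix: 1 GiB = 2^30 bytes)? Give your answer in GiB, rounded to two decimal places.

7.30 GiB

Total = 4,777 × 1.64 MB = 7834.28 MB
= 7834.28 × 1,000,000 bytes = 7,834,280,000 bytes
1 GiB = 1,073,741,824 bytes
7,834,280,000 / 1,073,741,824 = 7.30 GiB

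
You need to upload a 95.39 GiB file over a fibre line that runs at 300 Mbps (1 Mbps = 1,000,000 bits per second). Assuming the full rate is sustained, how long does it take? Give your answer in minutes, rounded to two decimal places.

95.39 GiB = 102,424,232,591.36 bytes = 819,393,860,730.88 bits
300 Mbps = 300,000,000 bits/s
time = 819,393,860,730.88 / 300,000,000 = 2,731.313 s
2,731.313 s / 60 = 45.52 minutes

45.52 minutes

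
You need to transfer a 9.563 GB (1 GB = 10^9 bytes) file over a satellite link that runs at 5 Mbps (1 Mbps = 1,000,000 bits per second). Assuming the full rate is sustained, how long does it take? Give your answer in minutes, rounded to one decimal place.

255.0 minutes

9.563 GB = 9,563,000,000 bytes = 76,504,000,000 bits
5 Mbps = 5,000,000 bits/s
time = 76,504,000,000 / 5,000,000 = 15,300.80 s
15,300.80 s / 60 = 255.0 minutes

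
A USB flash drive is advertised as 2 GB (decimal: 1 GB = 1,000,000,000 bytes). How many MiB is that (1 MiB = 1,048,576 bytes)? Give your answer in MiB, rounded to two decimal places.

1,907.35 MiB

2 GB × 1,000,000,000 bytes/GB = 2,000,000,000 bytes
1 MiB = 1,048,576 bytes
2,000,000,000 / 1,048,576 = 1,907.35 MiB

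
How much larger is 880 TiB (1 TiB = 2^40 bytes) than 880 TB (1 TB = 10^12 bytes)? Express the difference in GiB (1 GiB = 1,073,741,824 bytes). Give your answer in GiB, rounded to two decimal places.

81,556.13 GiB

880 TiB = 880 × 1,099,511,627,776 = 967,570,232,442,880 bytes
880 TB = 880 × 1,000,000,000,000 = 880,000,000,000,000 bytes
difference = 87,570,232,442,880 bytes
87,570,232,442,880 / 1,073,741,824 = 81,556.13 GiB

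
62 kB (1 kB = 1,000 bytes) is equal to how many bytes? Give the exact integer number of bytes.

62 × 1,000 = 62,000 bytes

62,000 bytes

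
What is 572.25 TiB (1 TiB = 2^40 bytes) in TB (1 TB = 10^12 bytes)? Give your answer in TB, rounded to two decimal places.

629.20 TB

572.25 TiB = 572.25 × 2^40 bytes = 629,195,528,994,816 bytes
1 TB = 1,000,000,000,000 bytes
629,195,528,994,816 / 1,000,000,000,000 = 629.20 TB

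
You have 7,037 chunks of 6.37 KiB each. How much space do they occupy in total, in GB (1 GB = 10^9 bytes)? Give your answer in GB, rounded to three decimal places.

0.046 GB

Total = 7,037 × 6.37 KiB = 44825.69 KiB
= 44825.69 × 1,024 bytes = 45,901,506.56 bytes
1 GB = 1,000,000,000 bytes
45,901,506.56 / 1,000,000,000 = 0.046 GB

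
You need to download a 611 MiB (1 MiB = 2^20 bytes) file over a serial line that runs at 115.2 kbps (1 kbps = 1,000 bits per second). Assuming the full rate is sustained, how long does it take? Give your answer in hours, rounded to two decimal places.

12.36 hours

611 MiB = 640,679,936 bytes = 5,125,439,488 bits
115.2 kbps = 115,200 bits/s
time = 5,125,439,488 / 115,200 = 44,491.6622 s
44,491.6622 s / 3600 = 12.36 hours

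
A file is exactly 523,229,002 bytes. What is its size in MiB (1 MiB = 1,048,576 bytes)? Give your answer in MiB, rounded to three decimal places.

498.990 MiB

523,229,002 bytes given.
1 MiB = 1,048,576 bytes
523,229,002 / 1,048,576 = 498.990 MiB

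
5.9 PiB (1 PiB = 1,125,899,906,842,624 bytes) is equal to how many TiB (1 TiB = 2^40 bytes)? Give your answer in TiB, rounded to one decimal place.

6,041.6 TiB

5.9 PiB = 5.9 × 2^50 bytes = 6,642,809,450,371,481.6 bytes
1 TiB = 2^40 bytes = 1,099,511,627,776 bytes
6,642,809,450,371,481.6 / 1,099,511,627,776 = 6,041.6 TiB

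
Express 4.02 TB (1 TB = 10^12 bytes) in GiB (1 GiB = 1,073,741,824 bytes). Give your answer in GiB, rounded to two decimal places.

3,743.92 GiB

4.02 TB = 4.02 × 10^12 bytes = 4,020,000,000,000 bytes
1 GiB = 2^30 bytes = 1,073,741,824 bytes
4,020,000,000,000 / 1,073,741,824 = 3,743.92 GiB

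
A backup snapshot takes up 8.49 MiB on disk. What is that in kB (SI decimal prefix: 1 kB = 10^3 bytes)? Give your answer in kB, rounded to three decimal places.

8.49 MiB = 8.49 × 2^20 bytes = 8,902,410.24 bytes
1 kB = 10^3 bytes = 1,000 bytes
8,902,410.24 / 1,000 = 8,902.410 kB

8,902.410 kB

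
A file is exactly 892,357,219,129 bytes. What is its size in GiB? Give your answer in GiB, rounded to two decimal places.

892,357,219,129 bytes given.
1 GiB = 2^30 bytes = 1,073,741,824 bytes
892,357,219,129 / 1,073,741,824 = 831.07 GiB

831.07 GiB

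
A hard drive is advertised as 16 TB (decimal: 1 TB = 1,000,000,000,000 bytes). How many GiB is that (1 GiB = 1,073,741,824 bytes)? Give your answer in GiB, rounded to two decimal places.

14,901.16 GiB

16 TB × 1,000,000,000,000 bytes/TB = 16,000,000,000,000 bytes
1 GiB = 1,073,741,824 bytes
16,000,000,000,000 / 1,073,741,824 = 14,901.16 GiB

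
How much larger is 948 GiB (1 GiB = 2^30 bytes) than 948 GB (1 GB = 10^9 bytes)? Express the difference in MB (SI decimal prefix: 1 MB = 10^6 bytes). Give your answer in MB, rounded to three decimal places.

948 GiB = 948 × 1,073,741,824 = 1,017,907,249,152 bytes
948 GB = 948 × 1,000,000,000 = 948,000,000,000 bytes
difference = 69,907,249,152 bytes
69,907,249,152 / 1,000,000 = 69,907.249 MB

69,907.249 MB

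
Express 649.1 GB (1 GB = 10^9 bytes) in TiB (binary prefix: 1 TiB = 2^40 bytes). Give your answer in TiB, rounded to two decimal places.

649.1 GB = 649.1 × 10^9 bytes = 649,100,000,000 bytes
1 TiB = 2^40 bytes = 1,099,511,627,776 bytes
649,100,000,000 / 1,099,511,627,776 = 0.59 TiB

0.59 TiB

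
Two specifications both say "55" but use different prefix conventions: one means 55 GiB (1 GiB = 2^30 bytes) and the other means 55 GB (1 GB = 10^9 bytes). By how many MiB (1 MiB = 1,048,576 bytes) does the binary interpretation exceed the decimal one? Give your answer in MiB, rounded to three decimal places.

55 GiB = 55 × 1,073,741,824 = 59,055,800,320 bytes
55 GB = 55 × 1,000,000,000 = 55,000,000,000 bytes
difference = 4,055,800,320 bytes
4,055,800,320 / 1,048,576 = 3,867.913 MiB

3,867.913 MiB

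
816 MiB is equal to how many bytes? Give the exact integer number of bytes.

855,638,016 bytes

816 × 1,048,576 = 855,638,016 bytes  (1 MiB = 2^20 bytes)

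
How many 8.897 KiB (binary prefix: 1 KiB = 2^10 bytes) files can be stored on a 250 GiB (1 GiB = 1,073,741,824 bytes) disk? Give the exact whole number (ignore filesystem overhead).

29,464,313

Capacity: 250 GiB = 268,435,456,000 bytes
Per item: 8.897 KiB = 9,110.528 bytes
⌊268,435,456,000 / 9,110.528⌋ = 29,464,313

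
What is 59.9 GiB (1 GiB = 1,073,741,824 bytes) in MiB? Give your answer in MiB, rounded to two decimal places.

61,337.60 MiB

59.9 GiB × 1,073,741,824 bytes/GiB = 64,317,135,257.6 bytes
1 MiB = 1,048,576 bytes
64,317,135,257.6 / 1,048,576 = 61,337.60 MiB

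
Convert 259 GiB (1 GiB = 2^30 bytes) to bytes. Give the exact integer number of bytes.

278,099,132,416 bytes

259 × 1,073,741,824 = 278,099,132,416 bytes  (1 GiB = 2^30 bytes)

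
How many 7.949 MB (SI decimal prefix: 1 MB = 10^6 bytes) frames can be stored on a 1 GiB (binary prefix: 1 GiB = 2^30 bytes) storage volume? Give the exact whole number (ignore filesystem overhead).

135

Capacity: 1 GiB = 1,073,741,824 bytes
Per item: 7.949 MB = 7,949,000 bytes
⌊1,073,741,824 / 7,949,000⌋ = 135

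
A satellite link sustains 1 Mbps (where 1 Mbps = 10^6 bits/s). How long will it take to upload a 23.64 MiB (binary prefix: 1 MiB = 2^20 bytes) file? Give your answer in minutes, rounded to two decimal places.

23.64 MiB = 24,788,336.64 bytes = 198,306,693.12 bits
1 Mbps = 1,000,000 bits/s
time = 198,306,693.12 / 1,000,000 = 198.307 s
198.307 s / 60 = 3.31 minutes

3.31 minutes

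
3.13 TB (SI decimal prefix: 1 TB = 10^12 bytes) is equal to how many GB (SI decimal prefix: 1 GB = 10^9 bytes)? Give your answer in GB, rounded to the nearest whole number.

3,130 GB

3.13 TB × 1,000,000,000,000 bytes/TB = 3,130,000,000,000 bytes
1 GB = 1,000,000,000 bytes
3,130,000,000,000 / 1,000,000,000 = 3,130 GB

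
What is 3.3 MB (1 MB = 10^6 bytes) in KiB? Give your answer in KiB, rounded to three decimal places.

3,222.656 KiB

3.3 MB × 1,000,000 bytes/MB = 3,300,000 bytes
1 KiB = 1,024 bytes
3,300,000 / 1,024 = 3,222.656 KiB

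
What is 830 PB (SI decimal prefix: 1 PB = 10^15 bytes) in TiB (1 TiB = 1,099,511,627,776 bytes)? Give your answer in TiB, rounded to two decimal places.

754,880.60 TiB

830 PB × 1,000,000,000,000,000 bytes/PB = 830,000,000,000,000,000 bytes
1 TiB = 2^40 bytes = 1,099,511,627,776 bytes
830,000,000,000,000,000 / 1,099,511,627,776 = 754,880.60 TiB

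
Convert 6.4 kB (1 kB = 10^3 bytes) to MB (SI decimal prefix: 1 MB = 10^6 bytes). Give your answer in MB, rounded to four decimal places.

6.4 kB = 6.4 × 10^3 bytes = 6,400 bytes
1 MB = 1,000,000 bytes
6,400 / 1,000,000 = 0.0064 MB

0.0064 MB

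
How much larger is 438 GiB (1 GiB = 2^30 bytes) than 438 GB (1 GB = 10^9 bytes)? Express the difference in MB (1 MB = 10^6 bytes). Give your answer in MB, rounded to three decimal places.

32,298.919 MB

438 GiB = 438 × 1,073,741,824 = 470,298,918,912 bytes
438 GB = 438 × 1,000,000,000 = 438,000,000,000 bytes
difference = 32,298,918,912 bytes
32,298,918,912 / 1,000,000 = 32,298.919 MB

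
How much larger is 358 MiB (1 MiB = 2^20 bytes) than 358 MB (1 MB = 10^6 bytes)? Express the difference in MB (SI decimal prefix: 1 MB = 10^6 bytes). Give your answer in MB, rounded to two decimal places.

17.39 MB

358 MiB = 358 × 1,048,576 = 375,390,208 bytes
358 MB = 358 × 1,000,000 = 358,000,000 bytes
difference = 17,390,208 bytes
17,390,208 / 1,000,000 = 17.39 MB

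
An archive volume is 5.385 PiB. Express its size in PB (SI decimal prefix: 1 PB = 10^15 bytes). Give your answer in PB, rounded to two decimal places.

5.385 PiB × 1,125,899,906,842,624 bytes/PiB = 6,062,970,998,347,530.24 bytes
1 PB = 10^15 bytes = 1,000,000,000,000,000 bytes
6,062,970,998,347,530.24 / 1,000,000,000,000,000 = 6.06 PB

6.06 PB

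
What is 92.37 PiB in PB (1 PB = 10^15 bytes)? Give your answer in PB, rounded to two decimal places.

104.00 PB

92.37 PiB × 1,125,899,906,842,624 bytes/PiB = 103,999,374,395,053,178.88 bytes
1 PB = 10^15 bytes = 1,000,000,000,000,000 bytes
103,999,374,395,053,178.88 / 1,000,000,000,000,000 = 104.00 PB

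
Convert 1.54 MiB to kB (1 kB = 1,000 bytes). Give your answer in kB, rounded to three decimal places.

1.54 MiB × 1,048,576 bytes/MiB = 1,614,807.04 bytes
1 kB = 1,000 bytes
1,614,807.04 / 1,000 = 1,614.807 kB

1,614.807 kB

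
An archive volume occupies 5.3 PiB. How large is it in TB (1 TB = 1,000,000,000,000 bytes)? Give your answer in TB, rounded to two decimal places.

5,967.27 TB

5.3 PiB = 5.3 × 2^50 bytes = 5,967,269,506,265,907.2 bytes
1 TB = 1,000,000,000,000 bytes
5,967,269,506,265,907.2 / 1,000,000,000,000 = 5,967.27 TB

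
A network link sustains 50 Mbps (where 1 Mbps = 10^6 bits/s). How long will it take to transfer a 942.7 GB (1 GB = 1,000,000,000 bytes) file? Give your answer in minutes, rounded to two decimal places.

2,513.87 minutes

942.7 GB = 942,700,000,000 bytes = 7,541,600,000,000 bits
50 Mbps = 50,000,000 bits/s
time = 7,541,600,000,000 / 50,000,000 = 150,832.000 s
150,832.000 s / 60 = 2,513.87 minutes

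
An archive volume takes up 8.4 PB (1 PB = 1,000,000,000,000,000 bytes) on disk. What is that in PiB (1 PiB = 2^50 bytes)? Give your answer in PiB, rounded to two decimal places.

7.46 PiB

8.4 PB = 8.4 × 10^15 bytes = 8,400,000,000,000,000 bytes
1 PiB = 1,125,899,906,842,624 bytes
8,400,000,000,000,000 / 1,125,899,906,842,624 = 7.46 PiB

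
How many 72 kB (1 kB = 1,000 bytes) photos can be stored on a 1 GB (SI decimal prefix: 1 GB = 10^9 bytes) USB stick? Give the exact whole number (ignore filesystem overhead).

Capacity: 1 GB = 1,000,000,000 bytes
Per item: 72 kB = 72,000 bytes
⌊1,000,000,000 / 72,000⌋ = 13,888

13,888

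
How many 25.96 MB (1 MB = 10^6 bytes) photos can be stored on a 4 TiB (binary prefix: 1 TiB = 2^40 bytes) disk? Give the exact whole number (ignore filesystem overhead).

Capacity: 4 TiB = 4,398,046,511,104 bytes
Per item: 25.96 MB = 25,960,000 bytes
⌊4,398,046,511,104 / 25,960,000⌋ = 169,416

169,416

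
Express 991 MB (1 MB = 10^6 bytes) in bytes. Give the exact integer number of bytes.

991,000,000 bytes

991 × 1,000,000 = 991,000,000 bytes  (1 MB = 10^6 bytes)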